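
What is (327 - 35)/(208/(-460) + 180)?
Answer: 8395/5162 ≈ 1.6263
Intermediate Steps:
(327 - 35)/(208/(-460) + 180) = 292/(208*(-1/460) + 180) = 292/(-52/115 + 180) = 292/(20648/115) = 292*(115/20648) = 8395/5162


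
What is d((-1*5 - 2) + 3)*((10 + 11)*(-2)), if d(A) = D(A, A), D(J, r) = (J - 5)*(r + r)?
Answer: -3024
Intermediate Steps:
D(J, r) = 2*r*(-5 + J) (D(J, r) = (-5 + J)*(2*r) = 2*r*(-5 + J))
d(A) = 2*A*(-5 + A)
d((-1*5 - 2) + 3)*((10 + 11)*(-2)) = (2*((-1*5 - 2) + 3)*(-5 + ((-1*5 - 2) + 3)))*((10 + 11)*(-2)) = (2*((-5 - 2) + 3)*(-5 + ((-5 - 2) + 3)))*(21*(-2)) = (2*(-7 + 3)*(-5 + (-7 + 3)))*(-42) = (2*(-4)*(-5 - 4))*(-42) = (2*(-4)*(-9))*(-42) = 72*(-42) = -3024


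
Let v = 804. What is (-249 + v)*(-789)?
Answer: -437895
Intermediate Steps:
(-249 + v)*(-789) = (-249 + 804)*(-789) = 555*(-789) = -437895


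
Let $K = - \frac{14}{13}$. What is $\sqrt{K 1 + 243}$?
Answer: $\frac{\sqrt{40885}}{13} \approx 15.554$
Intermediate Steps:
$K = - \frac{14}{13}$ ($K = \left(-14\right) \frac{1}{13} = - \frac{14}{13} \approx -1.0769$)
$\sqrt{K 1 + 243} = \sqrt{\left(- \frac{14}{13}\right) 1 + 243} = \sqrt{- \frac{14}{13} + 243} = \sqrt{\frac{3145}{13}} = \frac{\sqrt{40885}}{13}$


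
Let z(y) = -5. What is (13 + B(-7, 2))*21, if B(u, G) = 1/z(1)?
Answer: 1344/5 ≈ 268.80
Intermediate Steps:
B(u, G) = -⅕ (B(u, G) = 1/(-5) = -⅕)
(13 + B(-7, 2))*21 = (13 - ⅕)*21 = (64/5)*21 = 1344/5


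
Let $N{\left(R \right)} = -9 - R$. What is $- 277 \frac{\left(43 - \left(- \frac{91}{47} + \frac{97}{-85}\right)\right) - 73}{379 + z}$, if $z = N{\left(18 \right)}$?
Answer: $\frac{7448253}{351560} \approx 21.186$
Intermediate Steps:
$z = -27$ ($z = -9 - 18 = -27$)
$- 277 \frac{\left(43 - \left(- \frac{91}{47} + \frac{97}{-85}\right)\right) - 73}{379 + z} = - 277 \frac{\left(43 - \left(- \frac{91}{47} + \frac{97}{-85}\right)\right) - 73}{379 - 27} = - 277 \frac{\left(43 - \left(\left(-91\right) \frac{1}{47} + 97 \left(- \frac{1}{85}\right)\right)\right) - 73}{352} = - 277 \left(\left(43 - \left(- \frac{91}{47} - \frac{97}{85}\right)\right) - 73\right) \frac{1}{352} = - 277 \left(\left(43 - - \frac{12294}{3995}\right) - 73\right) \frac{1}{352} = - 277 \left(\left(43 + \frac{12294}{3995}\right) - 73\right) \frac{1}{352} = - 277 \left(\frac{184079}{3995} - 73\right) \frac{1}{352} = - 277 \left(\left(- \frac{107556}{3995}\right) \frac{1}{352}\right) = \left(-277\right) \left(- \frac{26889}{351560}\right) = \frac{7448253}{351560}$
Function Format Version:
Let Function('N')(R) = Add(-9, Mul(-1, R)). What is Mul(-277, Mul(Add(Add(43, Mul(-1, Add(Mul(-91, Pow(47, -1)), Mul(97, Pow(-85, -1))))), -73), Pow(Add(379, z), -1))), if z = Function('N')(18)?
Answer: Rational(7448253, 351560) ≈ 21.186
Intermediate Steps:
z = -27 (z = Add(-9, Mul(-1, 18)) = Add(-9, -18) = -27)
Mul(-277, Mul(Add(Add(43, Mul(-1, Add(Mul(-91, Pow(47, -1)), Mul(97, Pow(-85, -1))))), -73), Pow(Add(379, z), -1))) = Mul(-277, Mul(Add(Add(43, Mul(-1, Add(Mul(-91, Pow(47, -1)), Mul(97, Pow(-85, -1))))), -73), Pow(Add(379, -27), -1))) = Mul(-277, Mul(Add(Add(43, Mul(-1, Add(Mul(-91, Rational(1, 47)), Mul(97, Rational(-1, 85))))), -73), Pow(352, -1))) = Mul(-277, Mul(Add(Add(43, Mul(-1, Add(Rational(-91, 47), Rational(-97, 85)))), -73), Rational(1, 352))) = Mul(-277, Mul(Add(Add(43, Mul(-1, Rational(-12294, 3995))), -73), Rational(1, 352))) = Mul(-277, Mul(Add(Add(43, Rational(12294, 3995)), -73), Rational(1, 352))) = Mul(-277, Mul(Add(Rational(184079, 3995), -73), Rational(1, 352))) = Mul(-277, Mul(Rational(-107556, 3995), Rational(1, 352))) = Mul(-277, Rational(-26889, 351560)) = Rational(7448253, 351560)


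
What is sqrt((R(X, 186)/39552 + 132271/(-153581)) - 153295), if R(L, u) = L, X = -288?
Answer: I*sqrt(153440453424830744805)/31637686 ≈ 391.53*I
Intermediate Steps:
sqrt((R(X, 186)/39552 + 132271/(-153581)) - 153295) = sqrt((-288/39552 + 132271/(-153581)) - 153295) = sqrt((-288*1/39552 + 132271*(-1/153581)) - 153295) = sqrt((-3/412 - 132271/153581) - 153295) = sqrt(-54956395/63275372 - 153295) = sqrt(-9699853107135/63275372) = I*sqrt(153440453424830744805)/31637686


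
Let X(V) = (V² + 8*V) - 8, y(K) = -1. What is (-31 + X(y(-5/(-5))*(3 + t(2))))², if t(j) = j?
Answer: 2916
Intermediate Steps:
X(V) = -8 + V² + 8*V
(-31 + X(y(-5/(-5))*(3 + t(2))))² = (-31 + (-8 + (-(3 + 2))² + 8*(-(3 + 2))))² = (-31 + (-8 + (-1*5)² + 8*(-1*5)))² = (-31 + (-8 + (-5)² + 8*(-5)))² = (-31 + (-8 + 25 - 40))² = (-31 - 23)² = (-54)² = 2916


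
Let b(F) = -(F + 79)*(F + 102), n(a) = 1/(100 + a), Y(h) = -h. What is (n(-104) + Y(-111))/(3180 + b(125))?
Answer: -443/172512 ≈ -0.0025679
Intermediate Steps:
b(F) = -(79 + F)*(102 + F)
(n(-104) + Y(-111))/(3180 + b(125)) = (1/(100 - 104) - 1*(-111))/(3180 + (-8058 - 1*125² - 181*125)) = (1/(-4) + 111)/(3180 + (-8058 - 1*15625 - 22625)) = (-¼ + 111)/(3180 + (-8058 - 15625 - 22625)) = 443/(4*(3180 - 46308)) = (443/4)/(-43128) = (443/4)*(-1/43128) = -443/172512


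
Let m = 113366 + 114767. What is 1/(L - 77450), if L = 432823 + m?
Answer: 1/583506 ≈ 1.7138e-6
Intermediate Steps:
m = 228133
L = 660956 (L = 432823 + 228133 = 660956)
1/(L - 77450) = 1/(660956 - 77450) = 1/583506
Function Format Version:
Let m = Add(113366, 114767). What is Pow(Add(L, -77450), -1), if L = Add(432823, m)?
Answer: Rational(1, 583506) ≈ 1.7138e-6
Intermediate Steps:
m = 228133
L = 660956 (L = Add(432823, 228133) = 660956)
Pow(Add(L, -77450), -1) = Pow(Add(660956, -77450), -1) = Pow(583506, -1) = Rational(1, 583506)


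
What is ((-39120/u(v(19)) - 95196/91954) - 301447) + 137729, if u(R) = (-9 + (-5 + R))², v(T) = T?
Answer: -37996274468/229885 ≈ -1.6528e+5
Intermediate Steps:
u(R) = (-14 + R)²
((-39120/u(v(19)) - 95196/91954) - 301447) + 137729 = ((-39120/(-14 + 19)² - 95196/91954) - 301447) + 137729 = ((-39120/(5²) - 95196*1/91954) - 301447) + 137729 = ((-39120/25 - 47598/45977) - 301447) + 137729 = ((-39120*1/25 - 47598/45977) - 301447) + 137729 = ((-7824/5 - 47598/45977) - 301447) + 137729 = (-359962038/229885 - 301447) + 137729 = -69658105633/229885 + 137729 = -37996274468/229885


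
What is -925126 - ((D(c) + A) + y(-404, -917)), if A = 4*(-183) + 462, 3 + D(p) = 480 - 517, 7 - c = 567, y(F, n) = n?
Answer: -923899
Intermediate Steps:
c = -560 (c = 7 - 1*567 = 7 - 567 = -560)
D(p) = -40 (D(p) = -3 + (480 - 517) = -3 - 37 = -40)
A = -270 (A = -732 + 462 = -270)
-925126 - ((D(c) + A) + y(-404, -917)) = -925126 - ((-40 - 270) - 917) = -925126 - (-310 - 917) = -925126 - 1*(-1227) = -925126 + 1227 = -923899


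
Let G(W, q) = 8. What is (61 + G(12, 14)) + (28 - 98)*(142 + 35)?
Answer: -12321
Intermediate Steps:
(61 + G(12, 14)) + (28 - 98)*(142 + 35) = (61 + 8) + (28 - 98)*(142 + 35) = 69 - 70*177 = 69 - 12390 = -12321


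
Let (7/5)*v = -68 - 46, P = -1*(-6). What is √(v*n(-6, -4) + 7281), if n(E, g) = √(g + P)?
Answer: √(356769 - 3990*√2)/7 ≈ 84.651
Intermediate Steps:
P = 6
n(E, g) = √(6 + g) (n(E, g) = √(g + 6) = √(6 + g))
v = -570/7 (v = 5*(-68 - 46)/7 = (5/7)*(-114) = -570/7 ≈ -81.429)
√(v*n(-6, -4) + 7281) = √(-570*√(6 - 4)/7 + 7281) = √(-570*√2/7 + 7281) = √(7281 - 570*√2/7)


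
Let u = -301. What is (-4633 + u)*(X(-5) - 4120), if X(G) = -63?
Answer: 20638922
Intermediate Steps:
(-4633 + u)*(X(-5) - 4120) = (-4633 - 301)*(-63 - 4120) = -4934*(-4183) = 20638922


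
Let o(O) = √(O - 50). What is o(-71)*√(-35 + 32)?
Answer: -11*√3 ≈ -19.053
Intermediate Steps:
o(O) = √(-50 + O)
o(-71)*√(-35 + 32) = √(-50 - 71)*√(-35 + 32) = √(-121)*√(-3) = (11*I)*(I*√3) = -11*√3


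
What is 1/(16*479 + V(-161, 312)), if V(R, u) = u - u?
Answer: 1/7664 ≈ 0.00013048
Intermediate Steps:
V(R, u) = 0
1/(16*479 + V(-161, 312)) = 1/(16*479 + 0) = 1/(7664 + 0) = 1/7664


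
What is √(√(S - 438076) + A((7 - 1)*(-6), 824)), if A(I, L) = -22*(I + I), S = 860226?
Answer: √(1584 + 5*√16886) ≈ 47.262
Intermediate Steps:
A(I, L) = -44*I
√(√(S - 438076) + A((7 - 1)*(-6), 824)) = √(√(860226 - 438076) - 44*(7 - 1)*(-6)) = √(√422150 - 264*(-6)) = √(5*√16886 - 44*(-36)) = √(5*√16886 + 1584) = √(1584 + 5*√16886)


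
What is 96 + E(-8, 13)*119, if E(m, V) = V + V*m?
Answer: -10733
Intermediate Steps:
96 + E(-8, 13)*119 = 96 + (13*(1 - 8))*119 = 96 + (13*(-7))*119 = 96 - 91*119 = 96 - 10829 = -10733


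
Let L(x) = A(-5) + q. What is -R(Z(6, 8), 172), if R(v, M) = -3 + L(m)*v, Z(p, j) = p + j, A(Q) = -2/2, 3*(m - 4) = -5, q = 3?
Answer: -25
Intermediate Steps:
m = 7/3 (m = 4 + (⅓)*(-5) = 4 - 5/3 = 7/3 ≈ 2.3333)
A(Q) = -1 (A(Q) = -2*½ = -1)
Z(p, j) = j + p
L(x) = 2 (L(x) = -1 + 3 = 2)
R(v, M) = -3 + 2*v
-R(Z(6, 8), 172) = -(-3 + 2*(8 + 6)) = -(-3 + 2*14) = -(-3 + 28) = -1*25 = -25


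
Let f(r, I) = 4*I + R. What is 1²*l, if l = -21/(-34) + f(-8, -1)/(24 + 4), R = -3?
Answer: 25/68 ≈ 0.36765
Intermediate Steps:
f(r, I) = -3 + 4*I (f(r, I) = 4*I - 3 = -3 + 4*I)
l = 25/68 (l = -21/(-34) + (-3 + 4*(-1))/(24 + 4) = -21*(-1/34) + (-3 - 4)/28 = 21/34 - 7*1/28 = 21/34 - ¼ = 25/68 ≈ 0.36765)
1²*l = 1²*(25/68) = 1*(25/68) = 25/68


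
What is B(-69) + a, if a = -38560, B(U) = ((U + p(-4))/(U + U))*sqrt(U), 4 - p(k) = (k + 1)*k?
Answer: -38560 + 77*I*sqrt(69)/138 ≈ -38560.0 + 4.6349*I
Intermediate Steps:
p(k) = 4 - k*(1 + k) (p(k) = 4 - (k + 1)*k = 4 - (1 + k)*k = 4 - k*(1 + k))
B(U) = (-8 + U)/(2*sqrt(U)) (B(U) = ((U + (4 - 1*(-4) - 1*(-4)**2))/(U + U))*sqrt(U) = ((U + (4 + 4 - 1*16))/((2*U)))*sqrt(U) = ((U + (4 + 4 - 16))*(1/(2*U)))*sqrt(U) = ((U - 8)*(1/(2*U)))*sqrt(U) = ((-8 + U)*(1/(2*U)))*sqrt(U) = ((-8 + U)/(2*U))*sqrt(U) = (-8 + U)/(2*sqrt(U)))
B(-69) + a = (-8 - 69)/(2*sqrt(-69)) - 38560 = (1/2)*(-I*sqrt(69)/69)*(-77) - 38560 = 77*I*sqrt(69)/138 - 38560 = -38560 + 77*I*sqrt(69)/138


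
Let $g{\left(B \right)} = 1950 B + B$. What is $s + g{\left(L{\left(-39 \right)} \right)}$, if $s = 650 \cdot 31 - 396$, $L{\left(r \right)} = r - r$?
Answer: $19754$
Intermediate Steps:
$L{\left(r \right)} = 0$
$s = 19754$ ($s = 20150 - 396 = 19754$)
$g{\left(B \right)} = 1951 B$
$s + g{\left(L{\left(-39 \right)} \right)} = 19754 + 1951 \cdot 0 = 19754 + 0 = 19754$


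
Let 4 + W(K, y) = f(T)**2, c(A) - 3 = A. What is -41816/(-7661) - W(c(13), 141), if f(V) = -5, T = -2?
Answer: -119065/7661 ≈ -15.542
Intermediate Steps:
c(A) = 3 + A
W(K, y) = 21 (W(K, y) = -4 + (-5)**2 = -4 + 25 = 21)
-41816/(-7661) - W(c(13), 141) = -41816/(-7661) - 1*21 = -41816*(-1/7661) - 21 = 41816/7661 - 21 = -119065/7661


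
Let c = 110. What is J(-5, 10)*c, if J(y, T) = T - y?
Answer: 1650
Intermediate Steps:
J(-5, 10)*c = (10 - 1*(-5))*110 = (10 + 5)*110 = 15*110 = 1650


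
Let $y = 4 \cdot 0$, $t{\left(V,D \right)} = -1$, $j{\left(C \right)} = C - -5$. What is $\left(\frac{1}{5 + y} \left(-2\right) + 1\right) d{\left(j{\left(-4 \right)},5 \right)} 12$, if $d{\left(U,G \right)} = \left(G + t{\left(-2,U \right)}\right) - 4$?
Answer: $0$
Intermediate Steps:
$j{\left(C \right)} = 5 + C$ ($j{\left(C \right)} = C + 5 = 5 + C$)
$y = 0$
$d{\left(U,G \right)} = -5 + G$ ($d{\left(U,G \right)} = \left(G - 1\right) - 4 = \left(-1 + G\right) - 4 = -5 + G$)
$\left(\frac{1}{5 + y} \left(-2\right) + 1\right) d{\left(j{\left(-4 \right)},5 \right)} 12 = \left(\frac{1}{5 + 0} \left(-2\right) + 1\right) \left(-5 + 5\right) 12 = \left(\frac{1}{5} \left(-2\right) + 1\right) 0 \cdot 12 = \left(- \frac{2}{5} + 1\right) 0 \cdot 12 = \frac{3}{5} \cdot 0 \cdot 12 = 0 \cdot 12 = 0$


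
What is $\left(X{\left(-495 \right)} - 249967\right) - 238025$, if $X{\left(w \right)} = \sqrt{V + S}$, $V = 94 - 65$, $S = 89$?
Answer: $-487992 + \sqrt{118} \approx -4.8798 \cdot 10^{5}$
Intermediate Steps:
$V = 29$
$X{\left(w \right)} = \sqrt{118}$ ($X{\left(w \right)} = \sqrt{29 + 89} = \sqrt{118}$)
$\left(X{\left(-495 \right)} - 249967\right) - 238025 = \left(\sqrt{118} - 249967\right) - 238025 = \left(-249967 + \sqrt{118}\right) - 238025 = -487992 + \sqrt{118}$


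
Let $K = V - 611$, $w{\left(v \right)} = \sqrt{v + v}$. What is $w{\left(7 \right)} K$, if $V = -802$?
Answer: $- 1413 \sqrt{14} \approx -5287.0$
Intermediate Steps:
$w{\left(v \right)} = \sqrt{2} \sqrt{v}$ ($w{\left(v \right)} = \sqrt{2 v} = \sqrt{2} \sqrt{v}$)
$K = -1413$ ($K = -802 - 611 = -1413$)
$w{\left(7 \right)} K = \sqrt{2} \sqrt{7} \left(-1413\right) = \sqrt{14} \left(-1413\right) = - 1413 \sqrt{14}$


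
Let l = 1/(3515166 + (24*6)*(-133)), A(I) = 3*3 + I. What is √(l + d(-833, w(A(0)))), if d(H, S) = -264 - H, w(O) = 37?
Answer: √772709200653282/1165338 ≈ 23.854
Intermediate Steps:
A(I) = 9 + I
l = 1/3496014 (l = 1/(3515166 + 144*(-133)) = 1/(3515166 - 19152) = 1/3496014 ≈ 2.8604e-7)
√(l + d(-833, w(A(0)))) = √(1/3496014 + (-264 - 1*(-833))) = √(1/3496014 + (-264 + 833)) = √(1/3496014 + 569) = √(1989231967/3496014) = √772709200653282/1165338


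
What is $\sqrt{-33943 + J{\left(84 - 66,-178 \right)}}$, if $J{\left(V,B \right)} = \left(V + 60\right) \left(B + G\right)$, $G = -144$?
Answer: $i \sqrt{59059} \approx 243.02 i$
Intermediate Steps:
$J{\left(V,B \right)} = \left(-144 + B\right) \left(60 + V\right)$ ($J{\left(V,B \right)} = \left(V + 60\right) \left(B - 144\right) = \left(60 + V\right) \left(-144 + B\right) = \left(-144 + B\right) \left(60 + V\right)$)
$\sqrt{-33943 + J{\left(84 - 66,-178 \right)}} = \sqrt{-33943 - \left(19320 + 322 \left(84 - 66\right)\right)} = \sqrt{-33943 - 25116} = \sqrt{-59059} = i \sqrt{59059}$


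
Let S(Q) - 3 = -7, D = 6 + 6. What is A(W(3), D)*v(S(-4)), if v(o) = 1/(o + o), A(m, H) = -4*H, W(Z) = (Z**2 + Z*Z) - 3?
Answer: 6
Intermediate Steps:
W(Z) = -3 + 2*Z**2 (W(Z) = (Z**2 + Z**2) - 3 = 2*Z**2 - 3 = -3 + 2*Z**2)
D = 12
S(Q) = -4 (S(Q) = 3 - 7 = -4)
v(o) = 1/(2*o)
A(W(3), D)*v(S(-4)) = (-4*12)*((1/2)/(-4)) = -24*(-1)/4 = -48*(-1/8) = 6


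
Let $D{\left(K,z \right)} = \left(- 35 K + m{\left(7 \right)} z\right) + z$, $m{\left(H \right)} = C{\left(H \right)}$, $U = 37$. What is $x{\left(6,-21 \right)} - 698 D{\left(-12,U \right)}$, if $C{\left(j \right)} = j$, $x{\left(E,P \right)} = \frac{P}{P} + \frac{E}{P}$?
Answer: $- \frac{3498371}{7} \approx -4.9977 \cdot 10^{5}$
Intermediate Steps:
$x{\left(E,P \right)} = 1 + \frac{E}{P}$
$m{\left(H \right)} = H$
$D{\left(K,z \right)} = - 35 K + 8 z$ ($D{\left(K,z \right)} = \left(- 35 K + 7 z\right) + z = - 35 K + 8 z$)
$x{\left(6,-21 \right)} - 698 D{\left(-12,U \right)} = \frac{6 - 21}{-21} - 698 \left(\left(-35\right) \left(-12\right) + 8 \cdot 37\right) = \left(- \frac{1}{21}\right) \left(-15\right) - 698 \left(420 + 296\right) = \frac{5}{7} - 499768 = - \frac{3498371}{7}$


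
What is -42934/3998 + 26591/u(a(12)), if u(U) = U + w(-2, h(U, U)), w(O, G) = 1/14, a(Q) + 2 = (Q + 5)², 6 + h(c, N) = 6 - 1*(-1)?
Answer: 657899853/8033981 ≈ 81.890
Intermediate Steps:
h(c, N) = 1 (h(c, N) = -6 + (6 - 1*(-1)) = -6 + (6 + 1) = -6 + 7 = 1)
a(Q) = -2 + (5 + Q)² (a(Q) = -2 + (Q + 5)² = -2 + (5 + Q)²)
w(O, G) = 1/14
u(U) = 1/14 + U (u(U) = U + 1/14 = 1/14 + U)
-42934/3998 + 26591/u(a(12)) = -42934/3998 + 26591/(1/14 + (-2 + (5 + 12)²)) = -42934*1/3998 + 26591/(1/14 + (-2 + 17²)) = -21467/1999 + 26591/(1/14 + (-2 + 289)) = -21467/1999 + 26591/(1/14 + 287) = -21467/1999 + 26591/(4019/14) = -21467/1999 + 26591*(14/4019) = -21467/1999 + 372274/4019 = 657899853/8033981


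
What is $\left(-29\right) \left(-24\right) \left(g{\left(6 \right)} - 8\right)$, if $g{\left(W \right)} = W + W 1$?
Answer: $2784$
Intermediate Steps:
$g{\left(W \right)} = 2 W$ ($g{\left(W \right)} = W + W = 2 W$)
$\left(-29\right) \left(-24\right) \left(g{\left(6 \right)} - 8\right) = \left(-29\right) \left(-24\right) \left(2 \cdot 6 - 8\right) = 696 \left(12 - 8\right) = 696 \cdot 4 = 2784$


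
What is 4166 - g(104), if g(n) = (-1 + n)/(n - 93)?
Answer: 45723/11 ≈ 4156.6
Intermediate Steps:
g(n) = (-1 + n)/(-93 + n)
4166 - g(104) = 4166 - (-1 + 104)/(-93 + 104) = 4166 - 103/11 = 45723/11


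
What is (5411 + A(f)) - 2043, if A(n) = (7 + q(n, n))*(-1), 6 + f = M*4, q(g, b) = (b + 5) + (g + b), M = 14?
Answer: 3206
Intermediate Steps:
q(g, b) = 5 + g + 2*b (q(g, b) = (5 + b) + (b + g) = 5 + g + 2*b)
f = 50 (f = -6 + 14*4 = -6 + 56 = 50)
A(n) = -12 - 3*n (A(n) = (7 + (5 + n + 2*n))*(-1) = (7 + (5 + 3*n))*(-1) = (12 + 3*n)*(-1) = -12 - 3*n)
(5411 + A(f)) - 2043 = (5411 + (-12 - 3*50)) - 2043 = (5411 + (-12 - 150)) - 2043 = (5411 - 162) - 2043 = 5249 - 2043 = 3206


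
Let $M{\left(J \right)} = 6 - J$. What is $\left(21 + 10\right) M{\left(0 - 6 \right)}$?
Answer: $372$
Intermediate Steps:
$\left(21 + 10\right) M{\left(0 - 6 \right)} = \left(21 + 10\right) \left(6 - \left(0 - 6\right)\right) = 31 \left(6 - \left(0 - 6\right)\right) = 31 \left(6 - -6\right) = 31 \left(6 + 6\right) = 31 \cdot 12 = 372$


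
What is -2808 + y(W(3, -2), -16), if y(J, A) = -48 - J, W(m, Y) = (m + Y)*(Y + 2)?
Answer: -2856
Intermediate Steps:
W(m, Y) = (2 + Y)*(Y + m) (W(m, Y) = (Y + m)*(2 + Y) = (2 + Y)*(Y + m))
-2808 + y(W(3, -2), -16) = -2808 + (-48 - ((-2)**2 + 2*(-2) + 2*3 - 2*3)) = -2808 + (-48 - (4 - 4 + 6 - 6)) = -2808 + (-48 - 1*0) = -2808 + (-48 + 0) = -2808 - 48 = -2856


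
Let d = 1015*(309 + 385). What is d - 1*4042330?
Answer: -3337920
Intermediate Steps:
d = 704410 (d = 1015*694 = 704410)
d - 1*4042330 = 704410 - 1*4042330 = 704410 - 4042330 = -3337920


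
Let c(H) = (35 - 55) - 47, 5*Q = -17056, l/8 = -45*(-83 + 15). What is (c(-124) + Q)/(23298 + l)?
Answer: -5797/79630 ≈ -0.072799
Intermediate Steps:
l = 24480 (l = 8*(-45*(-83 + 15)) = 8*(-45*(-68)) = 8*3060 = 24480)
Q = -17056/5 (Q = (1/5)*(-17056) = -17056/5 ≈ -3411.2)
c(H) = -67 (c(H) = -20 - 47 = -67)
(c(-124) + Q)/(23298 + l) = (-67 - 17056/5)/(23298 + 24480) = -17391/5/47778 = -17391/5*1/47778 = -5797/79630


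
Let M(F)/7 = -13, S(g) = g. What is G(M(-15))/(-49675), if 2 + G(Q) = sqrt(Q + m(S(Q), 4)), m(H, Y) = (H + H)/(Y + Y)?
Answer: 2/49675 - I*sqrt(455)/99350 ≈ 4.0262e-5 - 0.0002147*I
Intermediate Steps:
m(H, Y) = H/Y (m(H, Y) = (2*H)/((2*Y)) = (2*H)*(1/(2*Y)) = H/Y)
M(F) = -91 (M(F) = 7*(-13) = -91)
G(Q) = -2 + sqrt(5)*sqrt(Q)/2 (G(Q) = -2 + sqrt(Q + Q/4) = -2 + sqrt(5*Q/4) = -2 + sqrt(5)*sqrt(Q)/2)
G(M(-15))/(-49675) = (-2 + sqrt(5)*sqrt(-91)/2)/(-49675) = (-2 + sqrt(5)*(I*sqrt(91))/2)*(-1/49675) = (-2 + I*sqrt(455)/2)*(-1/49675) = 2/49675 - I*sqrt(455)/99350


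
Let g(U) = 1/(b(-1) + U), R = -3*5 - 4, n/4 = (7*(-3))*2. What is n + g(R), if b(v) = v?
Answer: -3361/20 ≈ -168.05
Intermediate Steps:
n = -168 (n = 4*((7*(-3))*2) = 4*(-21*2) = 4*(-42) = -168)
R = -19 (R = -15 - 4 = -19)
g(U) = 1/(-1 + U)
n + g(R) = -168 + 1/(-1 - 19) = -168 + 1/(-20) = -168 - 1/20 = -3361/20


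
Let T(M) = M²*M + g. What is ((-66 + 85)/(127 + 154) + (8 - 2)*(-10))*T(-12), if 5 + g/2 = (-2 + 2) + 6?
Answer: 29067566/281 ≈ 1.0344e+5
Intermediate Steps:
g = 2 (g = -10 + 2*((-2 + 2) + 6) = -10 + 2*(0 + 6) = -10 + 2*6 = -10 + 12 = 2)
T(M) = 2 + M³ (T(M) = M²*M + 2 = M³ + 2 = 2 + M³)
((-66 + 85)/(127 + 154) + (8 - 2)*(-10))*T(-12) = ((-66 + 85)/(127 + 154) + (8 - 2)*(-10))*(2 + (-12)³) = (19/281 + 6*(-10))*(2 - 1728) = (19*(1/281) - 60)*(-1726) = (19/281 - 60)*(-1726) = -16841/281*(-1726) = 29067566/281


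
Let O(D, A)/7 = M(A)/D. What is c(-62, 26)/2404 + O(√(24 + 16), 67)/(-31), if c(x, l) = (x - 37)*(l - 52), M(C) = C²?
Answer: 1287/1202 - 31423*√10/620 ≈ -159.20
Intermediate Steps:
O(D, A) = 7*A²/D (O(D, A) = 7*(A²/D) = 7*A²/D)
c(x, l) = (-52 + l)*(-37 + x) (c(x, l) = (-37 + x)*(-52 + l) = (-52 + l)*(-37 + x))
c(-62, 26)/2404 + O(√(24 + 16), 67)/(-31) = (1924 - 52*(-62) - 37*26 + 26*(-62))/2404 + (7*67²/√(24 + 16))/(-31) = (1924 + 3224 - 962 - 1612)*(1/2404) + (7*4489/√40)*(-1/31) = 2574*(1/2404) + (7*4489/(2*√10))*(-1/31) = 1287/1202 + (7*4489*(√10/20))*(-1/31) = 1287/1202 + (31423*√10/20)*(-1/31) = 1287/1202 - 31423*√10/620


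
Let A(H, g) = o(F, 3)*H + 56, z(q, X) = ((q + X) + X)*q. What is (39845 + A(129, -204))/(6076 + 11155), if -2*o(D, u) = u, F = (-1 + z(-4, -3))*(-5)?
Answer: 79415/34462 ≈ 2.3044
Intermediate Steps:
z(q, X) = q*(q + 2*X) (z(q, X) = ((X + q) + X)*q = (q + 2*X)*q = q*(q + 2*X))
F = -195 (F = (-1 - 4*(-4 + 2*(-3)))*(-5) = (-1 - 4*(-4 - 6))*(-5) = (-1 - 4*(-10))*(-5) = (-1 + 40)*(-5) = 39*(-5) = -195)
o(D, u) = -u/2
A(H, g) = 56 - 3*H/2 (A(H, g) = (-½*3)*H + 56 = -3*H/2 + 56 = 56 - 3*H/2)
(39845 + A(129, -204))/(6076 + 11155) = (39845 + (56 - 3/2*129))/(6076 + 11155) = (39845 + (56 - 387/2))/17231 = (39845 - 275/2)*(1/17231) = (79415/2)*(1/17231) = 79415/34462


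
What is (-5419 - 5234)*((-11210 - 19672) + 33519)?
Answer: -28091961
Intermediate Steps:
(-5419 - 5234)*((-11210 - 19672) + 33519) = -10653*(-30882 + 33519) = -10653*2637 = -28091961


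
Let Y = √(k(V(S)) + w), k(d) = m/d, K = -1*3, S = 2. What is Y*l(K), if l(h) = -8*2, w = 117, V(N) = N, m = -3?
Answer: -8*√462 ≈ -171.95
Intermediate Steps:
K = -3
k(d) = -3/d
l(h) = -16
Y = √462/2 (Y = √(-3/2 + 117) = √(231/2) = √462/2 ≈ 10.747)
Y*l(K) = (√462/2)*(-16) = -8*√462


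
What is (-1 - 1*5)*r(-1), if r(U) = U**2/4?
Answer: -3/2 ≈ -1.5000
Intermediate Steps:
r(U) = U**2/4 (r(U) = U**2*(1/4) = U**2/4)
(-1 - 1*5)*r(-1) = (-1 - 1*5)*((1/4)*(-1)**2) = (-1 - 5)*((1/4)*1) = -6*1/4 = -3/2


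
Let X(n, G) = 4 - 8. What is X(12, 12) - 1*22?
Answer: -26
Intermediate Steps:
X(n, G) = -4
X(12, 12) - 1*22 = -4 - 1*22 = -4 - 22 = -26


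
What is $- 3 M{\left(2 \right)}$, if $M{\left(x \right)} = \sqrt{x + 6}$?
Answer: $- 6 \sqrt{2} \approx -8.4853$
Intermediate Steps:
$M{\left(x \right)} = \sqrt{6 + x}$
$- 3 M{\left(2 \right)} = - 3 \sqrt{6 + 2} = - 3 \sqrt{8} = - 3 \cdot 2 \sqrt{2} = - 6 \sqrt{2}$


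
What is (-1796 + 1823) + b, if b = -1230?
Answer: -1203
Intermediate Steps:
(-1796 + 1823) + b = (-1796 + 1823) - 1230 = 27 - 1230 = -1203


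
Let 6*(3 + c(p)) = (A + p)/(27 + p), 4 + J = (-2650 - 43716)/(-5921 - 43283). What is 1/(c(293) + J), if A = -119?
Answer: -3936320/23488231 ≈ -0.16759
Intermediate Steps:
J = -75225/24602 (J = -4 + (-2650 - 43716)/(-5921 - 43283) = -4 - 46366/(-49204) = -4 - 46366*(-1/49204) = -4 + 23183/24602 = -75225/24602 ≈ -3.0577)
c(p) = -3 + (-119 + p)/(6*(27 + p)) (c(p) = -3 + ((-119 + p)/(27 + p))/6 = -3 + (-119 + p)/(6*(27 + p)))
1/(c(293) + J) = 1/((-605 - 17*293)/(6*(27 + 293)) - 75225/24602) = 1/((1/6)*(-605 - 4981)/320 - 75225/24602) = 1/((1/6)*(1/320)*(-5586) - 75225/24602) = 1/(-931/320 - 75225/24602) = 1/(-23488231/3936320) = -3936320/23488231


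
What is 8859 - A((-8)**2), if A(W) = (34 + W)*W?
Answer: 2587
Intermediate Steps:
A(W) = W*(34 + W)
8859 - A((-8)**2) = 8859 - (-8)**2*(34 + (-8)**2) = 8859 - 64*(34 + 64) = 8859 - 64*98 = 8859 - 1*6272 = 8859 - 6272 = 2587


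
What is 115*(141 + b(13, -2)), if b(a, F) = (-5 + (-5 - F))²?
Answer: 23575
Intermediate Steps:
b(a, F) = (-10 - F)²
115*(141 + b(13, -2)) = 115*(141 + (10 - 2)²) = 115*(141 + 8²) = 115*(141 + 64) = 115*205 = 23575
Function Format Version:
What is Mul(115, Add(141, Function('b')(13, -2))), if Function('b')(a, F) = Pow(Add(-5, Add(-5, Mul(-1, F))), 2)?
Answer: 23575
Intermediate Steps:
Function('b')(a, F) = Pow(Add(-10, Mul(-1, F)), 2)
Mul(115, Add(141, Function('b')(13, -2))) = Mul(115, Add(141, Pow(Add(10, -2), 2))) = Mul(115, Add(141, Pow(8, 2))) = Mul(115, Add(141, 64)) = Mul(115, 205) = 23575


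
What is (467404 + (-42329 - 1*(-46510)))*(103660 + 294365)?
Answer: 187702619625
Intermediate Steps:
(467404 + (-42329 - 1*(-46510)))*(103660 + 294365) = (467404 + (-42329 + 46510))*398025 = (467404 + 4181)*398025 = 471585*398025 = 187702619625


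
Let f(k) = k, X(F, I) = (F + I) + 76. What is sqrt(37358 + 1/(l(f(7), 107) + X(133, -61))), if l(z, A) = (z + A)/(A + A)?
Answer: 3*sqrt(1048462624477)/15893 ≈ 193.28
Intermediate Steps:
X(F, I) = 76 + F + I
l(z, A) = (A + z)/(2*A) (l(z, A) = (A + z)/((2*A)) = (A + z)*(1/(2*A)) = (A + z)/(2*A))
sqrt(37358 + 1/(l(f(7), 107) + X(133, -61))) = sqrt(37358 + 1/((1/2)*(107 + 7)/107 + (76 + 133 - 61))) = sqrt(37358 + 1/((1/2)*(1/107)*114 + 148)) = sqrt(37358 + 1/(57/107 + 148)) = sqrt(37358 + 1/(15893/107)) = sqrt(37358 + 107/15893) = sqrt(593730801/15893) = 3*sqrt(1048462624477)/15893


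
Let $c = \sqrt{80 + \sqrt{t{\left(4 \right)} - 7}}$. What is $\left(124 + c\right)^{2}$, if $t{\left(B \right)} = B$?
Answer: $\left(124 + \sqrt{80 + i \sqrt{3}}\right)^{2} \approx 17674.0 + 25.7 i$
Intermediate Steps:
$c = \sqrt{80 + i \sqrt{3}}$ ($c = \sqrt{80 + \sqrt{4 - 7}} = \sqrt{80 + \sqrt{-3}} = \sqrt{80 + i \sqrt{3}} \approx 8.9448 + 0.09682 i$)
$\left(124 + c\right)^{2} = \left(124 + \sqrt{80 + i \sqrt{3}}\right)^{2}$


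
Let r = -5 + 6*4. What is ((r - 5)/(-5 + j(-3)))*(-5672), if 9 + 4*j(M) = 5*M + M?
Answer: 317632/47 ≈ 6758.1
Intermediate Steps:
r = 19 (r = -5 + 24 = 19)
j(M) = -9/4 + 3*M/2 (j(M) = -9/4 + (5*M + M)/4 = -9/4 + (6*M)/4 = -9/4 + 3*M/2)
((r - 5)/(-5 + j(-3)))*(-5672) = ((19 - 5)/(-5 + (-9/4 + (3/2)*(-3))))*(-5672) = (14/(-5 + (-9/4 - 9/2)))*(-5672) = (14/(-5 - 27/4))*(-5672) = (14/(-47/4))*(-5672) = (14*(-4/47))*(-5672) = -56/47*(-5672) = 317632/47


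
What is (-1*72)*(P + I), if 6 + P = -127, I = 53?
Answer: 5760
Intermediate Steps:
P = -133 (P = -6 - 127 = -133)
(-1*72)*(P + I) = (-1*72)*(-133 + 53) = -72*(-80) = 5760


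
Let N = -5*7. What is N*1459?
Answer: -51065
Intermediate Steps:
N = -35
N*1459 = -35*1459 = -51065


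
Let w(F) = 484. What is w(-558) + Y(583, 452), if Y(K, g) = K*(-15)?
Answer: -8261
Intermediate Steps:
Y(K, g) = -15*K
w(-558) + Y(583, 452) = 484 - 15*583 = 484 - 8745 = -8261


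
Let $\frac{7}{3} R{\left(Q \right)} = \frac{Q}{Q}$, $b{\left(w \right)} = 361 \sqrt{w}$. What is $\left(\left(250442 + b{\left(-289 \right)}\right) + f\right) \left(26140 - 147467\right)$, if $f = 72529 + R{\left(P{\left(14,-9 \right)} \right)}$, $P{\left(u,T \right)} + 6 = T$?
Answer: $- \frac{274296081600}{7} - 744583799 i \approx -3.9185 \cdot 10^{10} - 7.4458 \cdot 10^{8} i$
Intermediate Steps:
$P{\left(u,T \right)} = -6 + T$
$R{\left(Q \right)} = \frac{3}{7}$ ($R{\left(Q \right)} = \frac{3 \frac{Q}{Q}}{7} = \frac{3}{7} \cdot 1 = \frac{3}{7}$)
$f = \frac{507706}{7}$ ($f = 72529 + \frac{3}{7} = \frac{507706}{7} \approx 72529.0$)
$\left(\left(250442 + b{\left(-289 \right)}\right) + f\right) \left(26140 - 147467\right) = \left(\left(250442 + 361 \sqrt{-289}\right) + \frac{507706}{7}\right) \left(26140 - 147467\right) = \left(\left(250442 + 361 \cdot 17 i\right) + \frac{507706}{7}\right) \left(-121327\right) = \left(\left(250442 + 6137 i\right) + \frac{507706}{7}\right) \left(-121327\right) = \left(\frac{2260800}{7} + 6137 i\right) \left(-121327\right) = - \frac{274296081600}{7} - 744583799 i$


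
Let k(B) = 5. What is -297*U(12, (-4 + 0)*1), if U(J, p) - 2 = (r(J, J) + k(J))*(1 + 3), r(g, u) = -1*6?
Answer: 594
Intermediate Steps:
r(g, u) = -6
U(J, p) = -2 (U(J, p) = 2 + (-6 + 5)*(1 + 3) = 2 - 1*4 = 2 - 4 = -2)
-297*U(12, (-4 + 0)*1) = -297*(-2) = 594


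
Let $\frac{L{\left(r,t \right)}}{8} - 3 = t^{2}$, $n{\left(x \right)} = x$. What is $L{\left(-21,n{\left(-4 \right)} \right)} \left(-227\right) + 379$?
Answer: $-34125$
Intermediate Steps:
$L{\left(r,t \right)} = 24 + 8 t^{2}$
$L{\left(-21,n{\left(-4 \right)} \right)} \left(-227\right) + 379 = \left(24 + 8 \left(-4\right)^{2}\right) \left(-227\right) + 379 = \left(24 + 8 \cdot 16\right) \left(-227\right) + 379 = \left(24 + 128\right) \left(-227\right) + 379 = 152 \left(-227\right) + 379 = -34504 + 379 = -34125$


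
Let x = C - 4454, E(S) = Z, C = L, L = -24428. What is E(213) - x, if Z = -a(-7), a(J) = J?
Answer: 28889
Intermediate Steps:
C = -24428
Z = 7 (Z = -1*(-7) = 7)
E(S) = 7
x = -28882 (x = -24428 - 4454 = -28882)
E(213) - x = 7 - 1*(-28882) = 7 + 28882 = 28889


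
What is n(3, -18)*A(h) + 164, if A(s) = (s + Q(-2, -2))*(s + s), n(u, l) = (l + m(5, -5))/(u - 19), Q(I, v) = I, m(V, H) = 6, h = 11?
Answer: 625/2 ≈ 312.50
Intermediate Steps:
n(u, l) = (6 + l)/(-19 + u) (n(u, l) = (l + 6)/(u - 19) = (6 + l)/(-19 + u))
A(s) = 2*s*(-2 + s) (A(s) = (s - 2)*(s + s) = (-2 + s)*(2*s) = 2*s*(-2 + s))
n(3, -18)*A(h) + 164 = ((6 - 18)/(-19 + 3))*(2*11*(-2 + 11)) + 164 = (-12/(-16))*(2*11*9) + 164 = -1/16*(-12)*198 + 164 = (¾)*198 + 164 = 297/2 + 164 = 625/2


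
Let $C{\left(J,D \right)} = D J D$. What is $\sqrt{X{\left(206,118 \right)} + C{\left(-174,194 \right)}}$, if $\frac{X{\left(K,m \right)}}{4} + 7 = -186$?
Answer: $2 i \sqrt{1637359} \approx 2559.2 i$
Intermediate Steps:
$C{\left(J,D \right)} = J D^{2}$
$X{\left(K,m \right)} = -772$ ($X{\left(K,m \right)} = -28 + 4 \left(-186\right) = -28 - 744 = -772$)
$\sqrt{X{\left(206,118 \right)} + C{\left(-174,194 \right)}} = \sqrt{-772 - 174 \cdot 194^{2}} = \sqrt{-772 - 6548664} = \sqrt{-6549436} = 2 i \sqrt{1637359}$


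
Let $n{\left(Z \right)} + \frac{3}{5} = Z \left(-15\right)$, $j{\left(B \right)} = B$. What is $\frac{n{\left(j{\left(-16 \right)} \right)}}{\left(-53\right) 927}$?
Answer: $- \frac{133}{27295} \approx -0.0048727$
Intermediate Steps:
$n{\left(Z \right)} = - \frac{3}{5} - 15 Z$ ($n{\left(Z \right)} = - \frac{3}{5} + Z \left(-15\right) = - \frac{3}{5} - 15 Z$)
$\frac{n{\left(j{\left(-16 \right)} \right)}}{\left(-53\right) 927} = \frac{- \frac{3}{5} - -240}{\left(-53\right) 927} = \frac{- \frac{3}{5} + 240}{-49131} = \frac{1197}{5} \left(- \frac{1}{49131}\right) = - \frac{133}{27295}$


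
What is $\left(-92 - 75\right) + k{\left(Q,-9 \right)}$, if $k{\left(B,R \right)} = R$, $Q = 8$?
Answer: $-176$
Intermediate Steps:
$\left(-92 - 75\right) + k{\left(Q,-9 \right)} = \left(-92 - 75\right) - 9 = -167 - 9 = -176$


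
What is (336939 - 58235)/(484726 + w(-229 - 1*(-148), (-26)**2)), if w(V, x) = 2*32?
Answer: 139352/242395 ≈ 0.57490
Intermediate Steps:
w(V, x) = 64
(336939 - 58235)/(484726 + w(-229 - 1*(-148), (-26)**2)) = (336939 - 58235)/(484726 + 64) = 278704/484790 = 278704*(1/484790) = 139352/242395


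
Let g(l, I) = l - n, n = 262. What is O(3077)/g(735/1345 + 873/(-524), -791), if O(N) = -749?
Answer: 105576044/37088281 ≈ 2.8466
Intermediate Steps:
g(l, I) = -262 + l (g(l, I) = l - 1*262 = l - 262 = -262 + l)
O(3077)/g(735/1345 + 873/(-524), -791) = -749/(-262 + (735/1345 + 873/(-524))) = -749/(-262 + (735*(1/1345) + 873*(-1/524))) = -749/(-262 + (147/269 - 873/524)) = -749/(-262 - 157809/140956) = -749/(-37088281/140956) = -749*(-140956/37088281) = 105576044/37088281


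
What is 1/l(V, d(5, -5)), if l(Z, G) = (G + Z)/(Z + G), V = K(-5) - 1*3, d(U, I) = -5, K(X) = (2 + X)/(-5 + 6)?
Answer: 1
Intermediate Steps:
K(X) = 2 + X (K(X) = (2 + X)/1 = (2 + X)*1 = 2 + X)
V = -6 (V = (2 - 5) - 1*3 = -3 - 3 = -6)
l(Z, G) = 1 (l(Z, G) = (G + Z)/(G + Z) = 1)
1/l(V, d(5, -5)) = 1/1 = 1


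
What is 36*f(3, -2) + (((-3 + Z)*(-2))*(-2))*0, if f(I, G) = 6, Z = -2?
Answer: 216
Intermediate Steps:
36*f(3, -2) + (((-3 + Z)*(-2))*(-2))*0 = 36*6 + (((-3 - 2)*(-2))*(-2))*0 = 216 + (-5*(-2)*(-2))*0 = 216 + (10*(-2))*0 = 216 - 20*0 = 216 + 0 = 216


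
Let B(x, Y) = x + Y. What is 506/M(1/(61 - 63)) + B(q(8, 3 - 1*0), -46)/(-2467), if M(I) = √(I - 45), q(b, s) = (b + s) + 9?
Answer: 26/2467 - 506*I*√182/91 ≈ 0.010539 - 75.014*I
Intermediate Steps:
q(b, s) = 9 + b + s
B(x, Y) = Y + x
M(I) = √(-45 + I)
506/M(1/(61 - 63)) + B(q(8, 3 - 1*0), -46)/(-2467) = 506/(√(-45 + 1/(61 - 63))) + (-46 + (9 + 8 + (3 - 1*0)))/(-2467) = 506/(√(-45 + 1/(-2))) + (-46 + (9 + 8 + (3 + 0)))*(-1/2467) = 506/(√(-45 - ½)) + (-46 + (9 + 8 + 3))*(-1/2467) = 506/(√(-91/2)) + (-46 + 20)*(-1/2467) = 506/((I*√182/2)) - 26*(-1/2467) = 506*(-I*√182/91) + 26/2467 = -506*I*√182/91 + 26/2467 = 26/2467 - 506*I*√182/91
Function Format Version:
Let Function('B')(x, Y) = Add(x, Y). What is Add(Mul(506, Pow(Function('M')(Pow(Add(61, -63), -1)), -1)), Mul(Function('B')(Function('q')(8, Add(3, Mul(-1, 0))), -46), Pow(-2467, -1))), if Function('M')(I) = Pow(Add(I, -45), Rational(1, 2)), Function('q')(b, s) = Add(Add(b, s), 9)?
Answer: Add(Rational(26, 2467), Mul(Rational(-506, 91), I, Pow(182, Rational(1, 2)))) ≈ Add(0.010539, Mul(-75.014, I))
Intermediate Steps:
Function('q')(b, s) = Add(9, b, s)
Function('B')(x, Y) = Add(Y, x)
Function('M')(I) = Pow(Add(-45, I), Rational(1, 2))
Add(Mul(506, Pow(Function('M')(Pow(Add(61, -63), -1)), -1)), Mul(Function('B')(Function('q')(8, Add(3, Mul(-1, 0))), -46), Pow(-2467, -1))) = Add(Mul(506, Pow(Pow(Add(-45, Pow(Add(61, -63), -1)), Rational(1, 2)), -1)), Mul(Add(-46, Add(9, 8, Add(3, Mul(-1, 0)))), Pow(-2467, -1))) = Add(Mul(506, Pow(Pow(Add(-45, Pow(-2, -1)), Rational(1, 2)), -1)), Mul(Add(-46, Add(9, 8, Add(3, 0))), Rational(-1, 2467))) = Add(Mul(506, Pow(Pow(Add(-45, Rational(-1, 2)), Rational(1, 2)), -1)), Mul(Add(-46, Add(9, 8, 3)), Rational(-1, 2467))) = Add(Mul(506, Pow(Pow(Rational(-91, 2), Rational(1, 2)), -1)), Mul(Add(-46, 20), Rational(-1, 2467))) = Add(Mul(506, Pow(Mul(Rational(1, 2), I, Pow(182, Rational(1, 2))), -1)), Mul(-26, Rational(-1, 2467))) = Add(Mul(506, Mul(Rational(-1, 91), I, Pow(182, Rational(1, 2)))), Rational(26, 2467)) = Add(Mul(Rational(-506, 91), I, Pow(182, Rational(1, 2))), Rational(26, 2467)) = Add(Rational(26, 2467), Mul(Rational(-506, 91), I, Pow(182, Rational(1, 2))))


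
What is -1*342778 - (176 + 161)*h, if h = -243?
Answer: -260887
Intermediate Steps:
-1*342778 - (176 + 161)*h = -1*342778 - (176 + 161)*(-243) = -342778 - 337*(-243) = -342778 - 1*(-81891) = -342778 + 81891 = -260887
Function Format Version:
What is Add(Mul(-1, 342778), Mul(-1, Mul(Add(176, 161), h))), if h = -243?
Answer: -260887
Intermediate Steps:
Add(Mul(-1, 342778), Mul(-1, Mul(Add(176, 161), h))) = Add(Mul(-1, 342778), Mul(-1, Mul(Add(176, 161), -243))) = Add(-342778, Mul(-1, Mul(337, -243))) = Add(-342778, Mul(-1, -81891)) = Add(-342778, 81891) = -260887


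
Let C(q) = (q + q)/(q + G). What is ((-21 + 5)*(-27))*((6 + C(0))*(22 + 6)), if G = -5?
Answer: 72576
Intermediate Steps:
C(q) = 2*q/(-5 + q) (C(q) = (q + q)/(q - 5) = (2*q)/(-5 + q) = 2*q/(-5 + q))
((-21 + 5)*(-27))*((6 + C(0))*(22 + 6)) = ((-21 + 5)*(-27))*((6 + 2*0/(-5 + 0))*(22 + 6)) = (-16*(-27))*((6 + 2*0/(-5))*28) = 432*((6 + 2*0*(-⅕))*28) = 432*((6 + 0)*28) = 432*(6*28) = 432*168 = 72576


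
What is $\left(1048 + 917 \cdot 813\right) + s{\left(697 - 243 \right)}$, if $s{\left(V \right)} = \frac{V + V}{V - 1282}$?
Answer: $\frac{154539556}{207} \approx 7.4657 \cdot 10^{5}$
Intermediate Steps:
$s{\left(V \right)} = \frac{2 V}{-1282 + V}$
$\left(1048 + 917 \cdot 813\right) + s{\left(697 - 243 \right)} = \left(1048 + 917 \cdot 813\right) + \frac{2 \left(697 - 243\right)}{-1282 + \left(697 - 243\right)} = \left(1048 + 745521\right) + 2 \cdot 454 \frac{1}{-1282 + 454} = 746569 + 2 \cdot 454 \frac{1}{-828} = 746569 + 2 \cdot 454 \left(- \frac{1}{828}\right) = 746569 - \frac{227}{207} = \frac{154539556}{207}$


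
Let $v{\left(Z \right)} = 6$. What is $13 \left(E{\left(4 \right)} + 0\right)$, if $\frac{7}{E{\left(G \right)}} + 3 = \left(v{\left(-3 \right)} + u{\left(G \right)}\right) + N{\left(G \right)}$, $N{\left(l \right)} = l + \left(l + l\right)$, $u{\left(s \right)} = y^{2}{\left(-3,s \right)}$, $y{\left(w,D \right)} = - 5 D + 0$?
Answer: $\frac{91}{415} \approx 0.21928$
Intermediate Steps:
$y{\left(w,D \right)} = - 5 D$
$u{\left(s \right)} = 25 s^{2}$ ($u{\left(s \right)} = \left(- 5 s\right)^{2} = 25 s^{2}$)
$N{\left(l \right)} = 3 l$ ($N{\left(l \right)} = l + 2 l = 3 l$)
$E{\left(G \right)} = \frac{7}{3 + 3 G + 25 G^{2}}$ ($E{\left(G \right)} = \frac{7}{-3 + \left(\left(6 + 25 G^{2}\right) + 3 G\right)} = \frac{7}{-3 + \left(6 + 3 G + 25 G^{2}\right)} = \frac{7}{3 + 3 G + 25 G^{2}}$)
$13 \left(E{\left(4 \right)} + 0\right) = 13 \left(\frac{7}{3 + 3 \cdot 4 + 25 \cdot 4^{2}} + 0\right) = 13 \left(\frac{7}{3 + 12 + 25 \cdot 16} + 0\right) = 13 \left(\frac{7}{3 + 12 + 400} + 0\right) = 13 \left(\frac{7}{415} + 0\right) = 13 \cdot \frac{7}{415} = \frac{91}{415}$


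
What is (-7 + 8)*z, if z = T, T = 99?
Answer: 99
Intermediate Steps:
z = 99
(-7 + 8)*z = (-7 + 8)*99 = 1*99 = 99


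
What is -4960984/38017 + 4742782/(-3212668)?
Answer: -1151307206329/8723999954 ≈ -131.97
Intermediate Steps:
-4960984/38017 + 4742782/(-3212668) = -4960984*1/38017 + 4742782*(-1/3212668) = -708712/5431 - 2371391/1606334 = -1151307206329/8723999954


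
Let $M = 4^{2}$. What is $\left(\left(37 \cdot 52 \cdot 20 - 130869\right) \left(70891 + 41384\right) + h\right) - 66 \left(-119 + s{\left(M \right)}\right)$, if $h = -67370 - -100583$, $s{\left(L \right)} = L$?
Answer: $-10372934964$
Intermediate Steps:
$M = 16$
$h = 33213$ ($h = -67370 + 100583 = 33213$)
$\left(\left(37 \cdot 52 \cdot 20 - 130869\right) \left(70891 + 41384\right) + h\right) - 66 \left(-119 + s{\left(M \right)}\right) = \left(\left(37 \cdot 52 \cdot 20 - 130869\right) \left(70891 + 41384\right) + 33213\right) - 66 \left(-119 + 16\right) = \left(\left(1924 \cdot 20 - 130869\right) 112275 + 33213\right) - -6798 = \left(\left(38480 - 130869\right) 112275 + 33213\right) + 6798 = \left(\left(-92389\right) 112275 + 33213\right) + 6798 = \left(-10372974975 + 33213\right) + 6798 = -10372941762 + 6798 = -10372934964$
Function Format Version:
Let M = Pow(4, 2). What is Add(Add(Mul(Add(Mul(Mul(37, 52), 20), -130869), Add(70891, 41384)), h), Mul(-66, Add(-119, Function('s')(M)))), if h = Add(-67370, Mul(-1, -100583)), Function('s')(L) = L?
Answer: -10372934964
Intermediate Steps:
M = 16
h = 33213 (h = Add(-67370, 100583) = 33213)
Add(Add(Mul(Add(Mul(Mul(37, 52), 20), -130869), Add(70891, 41384)), h), Mul(-66, Add(-119, Function('s')(M)))) = Add(Add(Mul(Add(Mul(Mul(37, 52), 20), -130869), Add(70891, 41384)), 33213), Mul(-66, Add(-119, 16))) = Add(Add(Mul(Add(Mul(1924, 20), -130869), 112275), 33213), Mul(-66, -103)) = Add(Add(Mul(Add(38480, -130869), 112275), 33213), 6798) = Add(Add(Mul(-92389, 112275), 33213), 6798) = Add(Add(-10372974975, 33213), 6798) = Add(-10372941762, 6798) = -10372934964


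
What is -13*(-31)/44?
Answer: 403/44 ≈ 9.1591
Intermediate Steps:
-13*(-31)/44 = 403*(1/44) = 403/44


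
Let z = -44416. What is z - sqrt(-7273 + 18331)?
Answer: -44416 - sqrt(11058) ≈ -44521.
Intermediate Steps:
z - sqrt(-7273 + 18331) = -44416 - sqrt(-7273 + 18331) = -44416 - sqrt(11058)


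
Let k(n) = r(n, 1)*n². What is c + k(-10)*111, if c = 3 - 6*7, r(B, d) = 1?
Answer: 11061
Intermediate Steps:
c = -39 (c = 3 - 42 = -39)
k(n) = n² (k(n) = 1*n² = n²)
c + k(-10)*111 = -39 + (-10)²*111 = -39 + 100*111 = -39 + 11100 = 11061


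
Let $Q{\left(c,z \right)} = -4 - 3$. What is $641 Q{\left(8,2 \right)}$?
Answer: $-4487$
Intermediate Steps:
$Q{\left(c,z \right)} = -7$
$641 Q{\left(8,2 \right)} = 641 \left(-7\right) = -4487$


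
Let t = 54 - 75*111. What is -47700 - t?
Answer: -39429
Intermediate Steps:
t = -8271 (t = 54 - 8325 = -8271)
-47700 - t = -47700 - 1*(-8271) = -47700 + 8271 = -39429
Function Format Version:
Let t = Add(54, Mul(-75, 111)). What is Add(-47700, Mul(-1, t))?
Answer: -39429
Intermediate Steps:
t = -8271 (t = Add(54, -8325) = -8271)
Add(-47700, Mul(-1, t)) = Add(-47700, Mul(-1, -8271)) = Add(-47700, 8271) = -39429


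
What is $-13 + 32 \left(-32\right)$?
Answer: $-1037$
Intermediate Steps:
$-13 + 32 \left(-32\right) = -13 - 1024 = -1037$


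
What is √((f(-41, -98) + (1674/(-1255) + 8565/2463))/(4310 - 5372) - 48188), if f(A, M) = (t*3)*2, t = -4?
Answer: I*√6410900051525488058590/364745670 ≈ 219.52*I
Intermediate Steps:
f(A, M) = -24 (f(A, M) = -4*3*2 = -12*2 = -24)
√((f(-41, -98) + (1674/(-1255) + 8565/2463))/(4310 - 5372) - 48188) = √((-24 + (1674/(-1255) + 8565/2463))/(4310 - 5372) - 48188) = √((-24 + (1674*(-1/1255) + 8565*(1/2463)))/(-1062) - 48188) = √((-24 + (-1674/1255 + 2855/821))*(-1/1062) - 48188) = √((-24 + 2208671/1030355)*(-1/1062) - 48188) = √(-22519849/1030355*(-1/1062) - 48188) = √(22519849/1094237010 - 48188) = √(-52729070518031/1094237010) = I*√6410900051525488058590/364745670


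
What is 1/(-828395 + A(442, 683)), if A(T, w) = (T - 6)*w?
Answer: -1/530607 ≈ -1.8846e-6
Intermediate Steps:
A(T, w) = w*(-6 + T) (A(T, w) = (-6 + T)*w = w*(-6 + T))
1/(-828395 + A(442, 683)) = 1/(-828395 + 683*(-6 + 442)) = 1/(-828395 + 683*436) = 1/(-828395 + 297788) = 1/(-530607) = -1/530607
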